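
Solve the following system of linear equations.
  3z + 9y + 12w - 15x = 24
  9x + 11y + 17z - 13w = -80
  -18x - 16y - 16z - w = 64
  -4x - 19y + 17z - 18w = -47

Row-reduce the augmented matrix:
R1 ← R1 / (-15).
R2 ← R2 − 9·R1.
R3 ← R3 + 18·R1.
R4 ← R4 + 4·R1.
R2 ← R2 / (82/5).
R1 ← R1 + 3/5·R2.
R3 ← R3 + 134/5·R2.
R4 ← R4 + 107/5·R2.
R3 ← R3 / (456/41).
R1 ← R1 − 20/41·R3.
R2 ← R2 − 47/41·R3.
R4 ← R4 − 1670/41·R3.
R4 ← R4 / (2369/38).
R1 ← R1 − 3/38·R4.
R2 ← R2 − 42/19·R4.
R3 ← R3 + 85/38·R4.
Reading off the reduced rows gives x = -1, y = -1, z = -2, w = 2.

x = -1, y = -1, z = -2, w = 2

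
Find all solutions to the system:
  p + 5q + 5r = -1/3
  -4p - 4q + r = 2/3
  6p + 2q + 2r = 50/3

p = 3, q = -8/3, r = 2

Row-reduce the augmented matrix:
R2 ← R2 + 4·R1.
R3 ← R3 − 6·R1.
R2 ← R2 / (16).
R1 ← R1 − 5·R2.
R3 ← R3 + 28·R2.
R3 ← R3 / (35/4).
R1 ← R1 + 25/16·R3.
R2 ← R2 − 21/16·R3.
Reading off the reduced rows gives p = 3, q = -8/3, r = 2.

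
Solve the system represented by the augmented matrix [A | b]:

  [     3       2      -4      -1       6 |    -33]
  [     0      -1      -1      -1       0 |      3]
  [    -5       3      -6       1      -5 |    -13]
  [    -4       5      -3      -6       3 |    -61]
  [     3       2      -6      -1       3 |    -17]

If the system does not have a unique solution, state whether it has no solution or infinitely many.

Row-reduce the augmented matrix:
R1 ← R1 / (3).
R3 ← R3 + 5·R1.
R4 ← R4 + 4·R1.
R5 ← R5 − 3·R1.
R2 ← R2 / (-1).
R1 ← R1 − 2/3·R2.
R3 ← R3 − 19/3·R2.
R4 ← R4 − 23/3·R2.
R3 ← R3 / (-19).
R1 ← R1 + 2·R3.
R2 ← R2 − 1·R3.
R4 ← R4 + 16·R3.
R5 ← R5 + 2·R3.
R4 ← R4 / (-173/19).
R1 ← R1 + 5/19·R4.
R2 ← R2 − 12/19·R4.
R3 ← R3 − 7/19·R4.
R5 ← R5 − 14/19·R4.
R5 ← R5 / (-515/173).
R1 ← R1 − 221/173·R5.
R2 ← R2 − 127/173·R5.
R3 ← R3 − 2/173·R5.
R4 ← R4 + 129/173·R5.
Reading off the reduced rows gives x_1 = 5, x_2 = -4, x_3 = 1, x_4 = 0, x_5 = -6.

x_1 = 5, x_2 = -4, x_3 = 1, x_4 = 0, x_5 = -6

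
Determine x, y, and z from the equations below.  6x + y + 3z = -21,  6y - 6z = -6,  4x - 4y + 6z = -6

x = 0, y = -6, z = -5

Row-reduce the augmented matrix:
R1 ← R1 / (6).
R3 ← R3 − 4·R1.
R2 ← R2 / (6).
R1 ← R1 − 1/6·R2.
R3 ← R3 + 14/3·R2.
R3 ← R3 / (-2/3).
R1 ← R1 − 2/3·R3.
R2 ← R2 + 1·R3.
Reading off the reduced rows gives x = 0, y = -6, z = -5.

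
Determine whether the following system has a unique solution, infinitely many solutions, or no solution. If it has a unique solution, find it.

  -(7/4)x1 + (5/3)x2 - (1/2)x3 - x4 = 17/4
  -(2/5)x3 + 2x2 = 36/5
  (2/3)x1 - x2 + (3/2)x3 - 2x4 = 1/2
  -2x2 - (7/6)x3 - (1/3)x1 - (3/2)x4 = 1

Row-reduce the augmented matrix:
R1 ← R1 / (-7/4).
R3 ← R3 − 2/3·R1.
R4 ← R4 + 1/3·R1.
R2 ← R2 / (2).
R1 ← R1 + 20/21·R2.
R3 ← R3 + 23/63·R2.
R4 ← R4 + 146/63·R2.
R3 ← R3 / (779/630).
R1 ← R1 − 2/21·R3.
R2 ← R2 + 1/5·R3.
R4 ← R4 + 967/630·R3.
R4 ← R4 / (-6645/1558).
R1 ← R1 − 588/779·R4.
R2 ← R2 + 300/779·R4.
R3 ← R3 + 1500/779·R4.
Reading off the reduced rows gives x1 = 3, x2 = 3, x3 = -3, x4 = -3.

x1 = 3, x2 = 3, x3 = -3, x4 = -3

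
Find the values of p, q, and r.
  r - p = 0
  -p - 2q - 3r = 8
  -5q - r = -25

p = -5, q = 6, r = -5

Row-reduce the augmented matrix:
R1 ← R1 / (-1).
R2 ← R2 + 1·R1.
R2 ← R2 / (-2).
R3 ← R3 + 5·R2.
R3 ← R3 / (9).
R1 ← R1 + 1·R3.
R2 ← R2 − 2·R3.
Reading off the reduced rows gives p = -5, q = 6, r = -5.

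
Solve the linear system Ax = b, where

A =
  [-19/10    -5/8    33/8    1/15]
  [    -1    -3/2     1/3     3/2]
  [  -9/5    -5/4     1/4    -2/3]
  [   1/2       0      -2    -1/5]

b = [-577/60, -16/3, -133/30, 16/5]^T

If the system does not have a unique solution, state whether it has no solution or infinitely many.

no solution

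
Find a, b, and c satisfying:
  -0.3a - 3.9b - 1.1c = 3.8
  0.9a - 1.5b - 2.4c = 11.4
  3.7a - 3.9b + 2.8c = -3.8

a = 2, b = 0, c = -4

Row-reduce the augmented matrix:
R1 ← R1 / (-3/10).
R2 ← R2 − 9/10·R1.
R3 ← R3 − 37/10·R1.
R2 ← R2 / (-66/5).
R1 ← R1 − 13·R2.
R3 ← R3 + 52·R2.
R3 ← R3 / (3857/330).
R1 ← R1 + 257/132·R3.
R2 ← R2 − 19/44·R3.
Reading off the reduced rows gives a = 2, b = 0, c = -4.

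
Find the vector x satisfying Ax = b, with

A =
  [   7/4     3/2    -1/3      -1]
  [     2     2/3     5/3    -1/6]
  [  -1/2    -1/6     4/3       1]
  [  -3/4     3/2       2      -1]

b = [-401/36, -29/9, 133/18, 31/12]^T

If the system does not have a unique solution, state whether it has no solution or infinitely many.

Row-reduce the augmented matrix:
R1 ← R1 / (7/4).
R2 ← R2 − 2·R1.
R3 ← R3 + 1/2·R1.
R4 ← R4 + 3/4·R1.
R2 ← R2 / (-22/21).
R1 ← R1 − 6/7·R2.
R3 ← R3 − 11/42·R2.
R4 ← R4 − 15/7·R2.
R3 ← R3 / (7/4).
R1 ← R1 − 49/33·R3.
R2 ← R2 + 43/22·R3.
R4 ← R4 − 133/22·R3.
R4 ← R4 / (-181/66).
R1 ← R1 + 58/99·R4.
R2 ← R2 − 32/231·R4.
R3 ← R3 − 23/42·R4.
Reading off the reduced rows gives x_1 = -3, x_2 = -2, x_3 = 8/3, x_4 = 2.

x_1 = -3, x_2 = -2, x_3 = 8/3, x_4 = 2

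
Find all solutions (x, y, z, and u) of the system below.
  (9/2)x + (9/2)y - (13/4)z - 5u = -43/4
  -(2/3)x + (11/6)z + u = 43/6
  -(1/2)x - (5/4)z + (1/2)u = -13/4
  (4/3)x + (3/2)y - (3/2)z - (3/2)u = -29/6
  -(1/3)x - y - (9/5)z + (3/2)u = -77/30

no solution

Row-reduce:
R1 ← R1 / (9/2).
R2 ← R2 + 2/3·R1.
R3 ← R3 + 1/2·R1.
R4 ← R4 − 4/3·R1.
R5 ← R5 + 1/3·R1.
R2 ← R2 / (2/3).
R1 ← R1 − 1·R2.
R3 ← R3 − 1/2·R2.
R4 ← R4 − 1/6·R2.
R5 ← R5 + 2/3·R2.
R3 ← R3 / (-21/8).
R1 ← R1 + 11/4·R3.
R2 ← R2 − 73/36·R3.
R4 ← R4 + 7/8·R3.
R5 ← R5 + 31/45·R3.
Swap R4 and R5.
R4 ← R4 / (2749/1890).
R1 ← R1 + 26/21·R4.
R2 ← R2 − 37/189·R4.
R3 ← R3 − 2/21·R4.
Row 5 reduces to 0 = -1/6, a contradiction. The system is inconsistent.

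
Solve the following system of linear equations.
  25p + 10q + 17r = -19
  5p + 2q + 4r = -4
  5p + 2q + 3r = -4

no solution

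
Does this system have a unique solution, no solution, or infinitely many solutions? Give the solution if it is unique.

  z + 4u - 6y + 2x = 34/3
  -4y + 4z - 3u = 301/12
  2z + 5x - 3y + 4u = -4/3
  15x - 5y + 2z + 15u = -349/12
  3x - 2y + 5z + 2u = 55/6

x = -2, y = -3, z = 7/3, u = -5/4

Row-reduce the augmented matrix:
R1 ← R1 / (2).
R3 ← R3 − 5·R1.
R4 ← R4 − 15·R1.
R5 ← R5 − 3·R1.
R2 ← R2 / (-4).
R1 ← R1 + 3·R2.
R3 ← R3 − 12·R2.
R4 ← R4 − 40·R2.
R5 ← R5 − 7·R2.
R3 ← R3 / (23/2).
R1 ← R1 + 5/2·R3.
R2 ← R2 + 1·R3.
R4 ← R4 − 69/2·R3.
R5 ← R5 − 21/2·R3.
Swap R4 and R5.
R4 ← R4 / (409/92).
R1 ← R1 − 91/92·R4.
R2 ← R2 + 51/92·R4.
R3 ← R3 + 30/23·R4.
R5 reduces to 0 = 0, so the extra equation is consistent.
Reading off the reduced rows gives x = -2, y = -3, z = 7/3, u = -5/4.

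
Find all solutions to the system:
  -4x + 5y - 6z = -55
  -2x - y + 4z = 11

infinitely many solutions

Row-reduce:
R1 ← R1 / (-4).
R2 ← R2 + 2·R1.
R2 ← R2 / (-7/2).
R1 ← R1 + 5/4·R2.
Rank is 2 with 3 unknowns, leaving z free.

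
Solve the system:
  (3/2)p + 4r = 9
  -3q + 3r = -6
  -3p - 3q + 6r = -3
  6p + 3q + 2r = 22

no solution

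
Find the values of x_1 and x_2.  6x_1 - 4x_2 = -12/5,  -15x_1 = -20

x_1 = 4/3, x_2 = 13/5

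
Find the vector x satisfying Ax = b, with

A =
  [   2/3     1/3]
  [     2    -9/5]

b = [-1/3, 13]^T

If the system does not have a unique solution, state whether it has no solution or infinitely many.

Row-reduce the augmented matrix:
R1 ← R1 / (2/3).
R2 ← R2 − 2·R1.
R2 ← R2 / (-14/5).
R1 ← R1 − 1/2·R2.
Reading off the reduced rows gives x_1 = 2, x_2 = -5.

x_1 = 2, x_2 = -5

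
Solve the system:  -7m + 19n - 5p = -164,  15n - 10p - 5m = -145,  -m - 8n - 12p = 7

Row-reduce the augmented matrix:
R1 ← R1 / (-7).
R2 ← R2 + 5·R1.
R3 ← R3 + 1·R1.
R2 ← R2 / (10/7).
R1 ← R1 + 19/7·R2.
R3 ← R3 + 75/7·R2.
R3 ← R3 / (-119/2).
R1 ← R1 + 23/2·R3.
R2 ← R2 + 9/2·R3.
Reading off the reduced rows gives m = 5, n = -6, p = 3.

m = 5, n = -6, p = 3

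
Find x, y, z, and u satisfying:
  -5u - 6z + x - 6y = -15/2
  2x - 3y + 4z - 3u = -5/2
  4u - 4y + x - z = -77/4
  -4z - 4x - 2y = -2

Row-reduce the augmented matrix:
R2 ← R2 − 2·R1.
R3 ← R3 − 1·R1.
R4 ← R4 + 4·R1.
R2 ← R2 / (9).
R1 ← R1 + 6·R2.
R3 ← R3 − 2·R2.
R4 ← R4 + 26·R2.
R3 ← R3 / (13/9).
R1 ← R1 − 14/3·R3.
R2 ← R2 − 16/9·R3.
R4 ← R4 − 164/9·R3.
R4 ← R4 / (-1218/13).
R1 ← R1 + 317/13·R4.
R2 ← R2 + 109/13·R4.
R3 ← R3 − 67/13·R4.
Reading off the reduced rows gives x = -1, y = 5/2, z = 1/4, u = -2.

x = -1, y = 5/2, z = 1/4, u = -2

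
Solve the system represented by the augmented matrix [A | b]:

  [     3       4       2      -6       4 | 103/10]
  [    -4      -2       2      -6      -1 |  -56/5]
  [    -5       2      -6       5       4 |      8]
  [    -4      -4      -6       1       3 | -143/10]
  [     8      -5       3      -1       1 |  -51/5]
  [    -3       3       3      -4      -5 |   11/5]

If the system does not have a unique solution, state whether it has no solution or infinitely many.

x_1 = 0, x_2 = 11/4, x_3 = 5/4, x_4 = 6/5, x_5 = 1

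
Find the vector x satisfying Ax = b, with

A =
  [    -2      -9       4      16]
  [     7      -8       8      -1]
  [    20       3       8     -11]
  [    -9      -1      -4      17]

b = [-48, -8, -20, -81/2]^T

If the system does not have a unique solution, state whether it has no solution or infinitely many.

no solution

Row-reduce:
R1 ← R1 / (-2).
R2 ← R2 − 7·R1.
R3 ← R3 − 20·R1.
R4 ← R4 + 9·R1.
R2 ← R2 / (-79/2).
R1 ← R1 − 9/2·R2.
R3 ← R3 + 87·R2.
R4 ← R4 − 79/2·R2.
R3 ← R3 / (-36/79).
R1 ← R1 − 40/79·R3.
R2 ← R2 + 44/79·R3.
Row 4 reduces to 0 = -1/2, a contradiction. The system is inconsistent.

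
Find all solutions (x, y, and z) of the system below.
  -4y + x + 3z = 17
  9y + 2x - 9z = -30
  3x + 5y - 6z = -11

no solution

Row-reduce:
R2 ← R2 − 2·R1.
R3 ← R3 − 3·R1.
R2 ← R2 / (17).
R1 ← R1 + 4·R2.
R3 ← R3 − 17·R2.
Row 3 reduces to 0 = 2, a contradiction. The system is inconsistent.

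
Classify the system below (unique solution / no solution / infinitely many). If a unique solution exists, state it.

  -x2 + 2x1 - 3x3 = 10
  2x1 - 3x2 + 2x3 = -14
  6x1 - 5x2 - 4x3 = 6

infinitely many solutions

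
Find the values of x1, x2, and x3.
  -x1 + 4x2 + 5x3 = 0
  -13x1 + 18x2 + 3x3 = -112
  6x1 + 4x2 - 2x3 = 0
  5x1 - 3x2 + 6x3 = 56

Row-reduce the augmented matrix:
R1 ← R1 / (-1).
R2 ← R2 + 13·R1.
R3 ← R3 − 6·R1.
R4 ← R4 − 5·R1.
R2 ← R2 / (-34).
R1 ← R1 + 4·R2.
R3 ← R3 − 28·R2.
R4 ← R4 − 17·R2.
R3 ← R3 / (-392/17).
R1 ← R1 − 39/17·R3.
R2 ← R2 − 31/17·R3.
R4 reduces to 0 = 0, so the extra equation is consistent.
Reading off the reduced rows gives x1 = 4, x2 = -4, x3 = 4.

x1 = 4, x2 = -4, x3 = 4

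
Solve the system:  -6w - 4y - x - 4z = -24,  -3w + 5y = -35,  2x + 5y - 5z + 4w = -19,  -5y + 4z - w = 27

Row-reduce the augmented matrix:
R1 ← R1 / (-1).
R3 ← R3 − 2·R1.
R2 ← R2 / (5).
R1 ← R1 − 4·R2.
R3 ← R3 + 3·R2.
R4 ← R4 + 5·R2.
R3 ← R3 / (-13).
R1 ← R1 − 4·R3.
R4 ← R4 − 4·R3.
R4 ← R4 / (-456/65).
R1 ← R1 − 70/13·R4.
R2 ← R2 + 3/5·R4.
R3 ← R3 − 49/65·R4.
Reading off the reduced rows gives x = -2, y = -4, z = 3, w = 5.

x = -2, y = -4, z = 3, w = 5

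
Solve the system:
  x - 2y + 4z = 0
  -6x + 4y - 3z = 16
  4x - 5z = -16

Row-reduce:
R2 ← R2 + 6·R1.
R3 ← R3 − 4·R1.
R2 ← R2 / (-8).
R1 ← R1 + 2·R2.
R3 ← R3 − 8·R2.
Rank is 2 with 3 unknowns, leaving z free.

infinitely many solutions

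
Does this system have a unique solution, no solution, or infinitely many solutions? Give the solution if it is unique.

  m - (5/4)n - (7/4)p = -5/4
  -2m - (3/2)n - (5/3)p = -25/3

infinitely many solutions

Row-reduce:
R2 ← R2 + 2·R1.
R2 ← R2 / (-4).
R1 ← R1 + 5/4·R2.
Rank is 2 with 3 unknowns, leaving p free.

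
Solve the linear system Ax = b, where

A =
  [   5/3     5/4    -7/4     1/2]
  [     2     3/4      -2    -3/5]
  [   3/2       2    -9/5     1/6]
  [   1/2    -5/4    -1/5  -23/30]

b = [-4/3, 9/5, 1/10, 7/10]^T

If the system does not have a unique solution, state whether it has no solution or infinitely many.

no solution

Row-reduce:
R1 ← R1 / (5/3).
R2 ← R2 − 2·R1.
R3 ← R3 − 3/2·R1.
R4 ← R4 − 1/2·R1.
R2 ← R2 / (-3/4).
R1 ← R1 − 3/4·R2.
R3 ← R3 − 7/8·R2.
R4 ← R4 + 13/8·R2.
R3 ← R3 / (-13/120).
R1 ← R1 + 19/20·R3.
R2 ← R2 + 2/15·R3.
R4 ← R4 − 13/120·R3.
Row 4 reduces to 0 = -1, a contradiction. The system is inconsistent.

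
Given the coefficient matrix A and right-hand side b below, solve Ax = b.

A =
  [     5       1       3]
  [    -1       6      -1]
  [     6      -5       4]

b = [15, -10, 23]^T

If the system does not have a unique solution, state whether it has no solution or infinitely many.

no solution

Row-reduce:
R1 ← R1 / (5).
R2 ← R2 + 1·R1.
R3 ← R3 − 6·R1.
R2 ← R2 / (31/5).
R1 ← R1 − 1/5·R2.
R3 ← R3 + 31/5·R2.
Row 3 reduces to 0 = -2, a contradiction. The system is inconsistent.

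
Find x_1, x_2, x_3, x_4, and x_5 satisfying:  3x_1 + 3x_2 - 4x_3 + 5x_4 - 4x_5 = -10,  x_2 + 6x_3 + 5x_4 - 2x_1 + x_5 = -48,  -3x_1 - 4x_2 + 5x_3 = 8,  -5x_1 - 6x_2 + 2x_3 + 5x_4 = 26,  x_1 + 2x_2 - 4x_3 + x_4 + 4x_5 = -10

x_1 = -3, x_2 = -6, x_3 = -5, x_4 = -3, x_5 = -3

Row-reduce the augmented matrix:
R1 ← R1 / (3).
R2 ← R2 + 2·R1.
R3 ← R3 + 3·R1.
R4 ← R4 + 5·R1.
R5 ← R5 − 1·R1.
R2 ← R2 / (3).
R1 ← R1 − 1·R2.
R3 ← R3 + 1·R2.
R4 ← R4 + 1·R2.
R5 ← R5 − 1·R2.
R3 ← R3 / (19/9).
R1 ← R1 + 22/9·R3.
R2 ← R2 − 10/9·R3.
R4 ← R4 + 32/9·R3.
R5 ← R5 + 34/9·R3.
R4 ← R4 / (555/19).
R1 ← R1 − 150/19·R4.
R2 ← R2 + 25/19·R4.
R3 ← R3 − 70/19·R4.
R5 ← R5 − 199/19·R4.
R5 ← R5 / (1708/555).
R1 ← R1 + 75/37·R5.
R2 ← R2 − 130/111·R5.
R3 ← R3 + 31/111·R5.
R4 ← R4 + 283/555·R5.
Reading off the reduced rows gives x_1 = -3, x_2 = -6, x_3 = -5, x_4 = -3, x_5 = -3.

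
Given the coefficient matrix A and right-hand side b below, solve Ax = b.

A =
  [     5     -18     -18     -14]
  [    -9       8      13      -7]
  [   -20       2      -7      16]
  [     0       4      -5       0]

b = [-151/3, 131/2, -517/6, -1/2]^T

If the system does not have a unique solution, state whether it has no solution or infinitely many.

x_1 = 4/3, x_2 = 3, x_3 = 5/2, x_4 = -3

Row-reduce the augmented matrix:
R1 ← R1 / (5).
R2 ← R2 + 9·R1.
R3 ← R3 + 20·R1.
R2 ← R2 / (-122/5).
R1 ← R1 + 18/5·R2.
R3 ← R3 + 70·R2.
R4 ← R4 − 4·R2.
R3 ← R3 / (-1424/61).
R1 ← R1 + 45/61·R3.
R2 ← R2 − 97/122·R3.
R4 ← R4 + 499/61·R3.
R4 ← R4 / (-33653/1424).
R1 ← R1 − 421/1424·R4.
R2 ← R2 − 8839/2848·R4.
R3 ← R3 + 3195/1424·R4.
Reading off the reduced rows gives x_1 = 4/3, x_2 = 3, x_3 = 5/2, x_4 = -3.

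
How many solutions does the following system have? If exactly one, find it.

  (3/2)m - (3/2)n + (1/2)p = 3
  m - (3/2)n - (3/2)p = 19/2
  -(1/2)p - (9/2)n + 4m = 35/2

no solution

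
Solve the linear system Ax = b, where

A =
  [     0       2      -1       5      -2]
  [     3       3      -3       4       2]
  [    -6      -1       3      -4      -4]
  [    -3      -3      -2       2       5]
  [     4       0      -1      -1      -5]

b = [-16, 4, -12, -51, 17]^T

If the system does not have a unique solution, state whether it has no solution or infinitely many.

Row-reduce the augmented matrix:
Swap R1 and R2.
R1 ← R1 / (3).
R3 ← R3 + 6·R1.
R4 ← R4 + 3·R1.
R5 ← R5 − 4·R1.
R2 ← R2 / (2).
R1 ← R1 − 1·R2.
R3 ← R3 − 5·R2.
R5 ← R5 + 4·R2.
R3 ← R3 / (-1/2).
R1 ← R1 + 1/2·R3.
R2 ← R2 + 1/2·R3.
R4 ← R4 + 5·R3.
R5 ← R5 − 1·R3.
R4 ← R4 / (91).
R1 ← R1 − 22/3·R4.
R2 ← R2 − 11·R4.
R3 ← R3 − 17·R4.
R5 ← R5 + 40/3·R4.
R5 ← R5 / (-725/91).
R1 ← R1 − 12/91·R5.
R2 ← R2 + 73/91·R5.
R3 ← R3 + 179/91·R5.
R4 ← R4 + 43/91·R5.
Reading off the reduced rows gives x_1 = 6, x_2 = 6, x_3 = 6, x_4 = -4, x_5 = 1.

x_1 = 6, x_2 = 6, x_3 = 6, x_4 = -4, x_5 = 1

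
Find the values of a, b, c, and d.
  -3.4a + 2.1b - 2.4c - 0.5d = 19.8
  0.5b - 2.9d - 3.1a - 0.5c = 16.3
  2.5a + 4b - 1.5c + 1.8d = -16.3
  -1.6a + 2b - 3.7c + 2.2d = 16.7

Row-reduce the augmented matrix:
R1 ← R1 / (-17/5).
R2 ← R2 + 31/10·R1.
R3 ← R3 − 5/2·R1.
R4 ← R4 + 8/5·R1.
R2 ← R2 / (-481/340).
R1 ← R1 + 21/34·R2.
R3 ← R3 − 377/68·R2.
R4 ← R4 − 86/85·R2.
R3 ← R3 / (124/37).
R1 ← R1 + 15/481·R3.
R2 ← R2 + 574/481·R3.
R4 ← R4 + 6557/4810·R3.
R4 ← R4 / (-211667/80600).
R1 ← R1 − 1835/1612·R4.
R2 ← R2 + 4727/4030·R4.
R3 ← R3 + 1507/620·R4.
Reading off the reduced rows gives a = -4, b = -3, c = -5, d = -1.

a = -4, b = -3, c = -5, d = -1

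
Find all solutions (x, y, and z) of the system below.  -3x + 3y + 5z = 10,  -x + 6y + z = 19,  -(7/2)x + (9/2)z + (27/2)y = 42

no solution

Row-reduce:
R1 ← R1 / (-3).
R2 ← R2 + 1·R1.
R3 ← R3 + 7/2·R1.
R2 ← R2 / (5).
R1 ← R1 + 1·R2.
R3 ← R3 − 10·R2.
Row 3 reduces to 0 = -1, a contradiction. The system is inconsistent.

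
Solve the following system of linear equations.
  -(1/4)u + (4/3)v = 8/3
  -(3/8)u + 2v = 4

infinitely many solutions

Row-reduce:
R1 ← R1 / (-1/4).
R2 ← R2 + 3/8·R1.
Rank is 1 with 2 unknowns, leaving v free.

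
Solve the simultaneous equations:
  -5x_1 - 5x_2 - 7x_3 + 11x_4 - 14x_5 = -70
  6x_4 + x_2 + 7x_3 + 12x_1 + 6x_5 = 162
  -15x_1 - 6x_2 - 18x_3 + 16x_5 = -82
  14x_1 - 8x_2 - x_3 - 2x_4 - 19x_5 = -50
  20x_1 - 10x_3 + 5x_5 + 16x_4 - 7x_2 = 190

Row-reduce the augmented matrix:
R1 ← R1 / (-5).
R2 ← R2 − 12·R1.
R3 ← R3 + 15·R1.
R4 ← R4 − 14·R1.
R5 ← R5 − 20·R1.
R2 ← R2 / (-11).
R1 ← R1 − 1·R2.
R3 ← R3 − 9·R2.
R4 ← R4 + 22·R2.
R5 ← R5 + 27·R2.
R3 ← R3 / (-276/55).
R1 ← R1 − 28/55·R3.
R2 ← R2 − 49/55·R3.
R4 ← R4 + 1·R3.
R5 ← R5 + 767/55·R3.
R4 ← R4 / (-3193/92).
R1 ← R1 − 2/23·R4.
R2 ← R2 + 377/92·R4.
R3 ← R3 − 119/92·R4.
R5 ← R5 + 137/92·R4.
R5 ← R5 / (-259430/3193).
R1 ← R1 − 36964/9579·R5.
R2 ← R2 − 31881/3193·R5.
R3 ← R3 + 23733/3193·R5.
R4 ← R4 − 2776/9579·R5.
Reading off the reduced rows gives x_1 = 6, x_2 = 3, x_3 = 3, x_4 = 6, x_5 = 5.

x_1 = 6, x_2 = 3, x_3 = 3, x_4 = 6, x_5 = 5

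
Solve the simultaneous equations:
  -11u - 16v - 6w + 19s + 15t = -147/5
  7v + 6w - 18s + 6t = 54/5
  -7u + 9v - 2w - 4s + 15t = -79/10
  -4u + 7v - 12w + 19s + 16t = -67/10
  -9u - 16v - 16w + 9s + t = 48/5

u = 3, v = -3/5, w = -5/2, s = -3/2, t = 1/2

Row-reduce the augmented matrix:
R1 ← R1 / (-11).
R3 ← R3 + 7·R1.
R4 ← R4 + 4·R1.
R5 ← R5 + 9·R1.
R2 ← R2 / (7).
R1 ← R1 − 16/11·R2.
R3 ← R3 − 211/11·R2.
R4 ← R4 − 141/11·R2.
R5 ← R5 + 32/11·R2.
R3 ← R3 / (-1126/77).
R1 ← R1 + 54/77·R3.
R2 ← R2 − 6/7·R3.
R4 ← R4 + 1602/77·R3.
R5 ← R5 + 662/77·R3.
R4 ← R4 / (-1256/563).
R1 ← R1 − 236/563·R4.
R2 ← R2 + 351/563·R4.
R3 ← R3 + 2559/1126·R4.
R5 ← R5 + 18897/563·R4.
R5 ← R5 / (-36245/157).
R1 ← R1 − 121/157·R5.
R2 ← R2 + 633/157·R5.
R3 ← R3 + 4623/314·R5.
R4 ← R4 + 1069/157·R5.
Reading off the reduced rows gives u = 3, v = -3/5, w = -5/2, s = -3/2, t = 1/2.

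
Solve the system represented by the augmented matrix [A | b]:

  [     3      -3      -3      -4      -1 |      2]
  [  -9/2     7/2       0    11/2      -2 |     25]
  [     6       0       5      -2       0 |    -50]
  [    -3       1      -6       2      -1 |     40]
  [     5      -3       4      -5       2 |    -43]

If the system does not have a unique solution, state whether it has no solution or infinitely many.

Row-reduce:
R1 ← R1 / (3).
R2 ← R2 + 9/2·R1.
R3 ← R3 − 6·R1.
R4 ← R4 + 3·R1.
R5 ← R5 − 5·R1.
R2 ← R2 / (-1).
R1 ← R1 + 1·R2.
R3 ← R3 − 6·R2.
R4 ← R4 + 2·R2.
R5 ← R5 − 2·R2.
R3 ← R3 / (-16).
R1 ← R1 − 7/2·R3.
R2 ← R2 − 9/2·R3.
R4 ← R4 / (-1).
R1 ← R1 + 17/96·R4.
R2 ← R2 − 43/32·R4.
R3 ← R3 + 3/16·R4.
R5 ← R5 − 2/3·R4.
Row 5 reduces to 0 = 1/3, a contradiction. The system is inconsistent.

no solution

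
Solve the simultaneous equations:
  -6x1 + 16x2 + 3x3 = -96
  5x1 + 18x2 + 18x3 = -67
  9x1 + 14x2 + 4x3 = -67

x1 = 1, x2 = -6, x3 = 2

Row-reduce the augmented matrix:
R1 ← R1 / (-6).
R2 ← R2 − 5·R1.
R3 ← R3 − 9·R1.
R2 ← R2 / (94/3).
R1 ← R1 + 8/3·R2.
R3 ← R3 − 38·R2.
R3 ← R3 / (-769/47).
R1 ← R1 − 117/94·R3.
R2 ← R2 − 123/188·R3.
Reading off the reduced rows gives x1 = 1, x2 = -6, x3 = 2.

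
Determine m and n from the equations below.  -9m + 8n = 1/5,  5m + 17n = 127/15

m = 1/3, n = 2/5

Row-reduce the augmented matrix:
R1 ← R1 / (-9).
R2 ← R2 − 5·R1.
R2 ← R2 / (193/9).
R1 ← R1 + 8/9·R2.
Reading off the reduced rows gives m = 1/3, n = 2/5.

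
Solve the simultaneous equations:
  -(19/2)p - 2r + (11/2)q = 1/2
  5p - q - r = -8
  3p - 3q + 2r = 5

infinitely many solutions

Row-reduce:
R1 ← R1 / (-19/2).
R2 ← R2 − 5·R1.
R3 ← R3 − 3·R1.
R2 ← R2 / (36/19).
R1 ← R1 + 11/19·R2.
R3 ← R3 + 24/19·R2.
Rank is 2 with 3 unknowns, leaving r free.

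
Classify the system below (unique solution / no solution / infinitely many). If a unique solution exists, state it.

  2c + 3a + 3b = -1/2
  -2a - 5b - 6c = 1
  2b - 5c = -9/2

a = 1/2, b = -1, c = 1/2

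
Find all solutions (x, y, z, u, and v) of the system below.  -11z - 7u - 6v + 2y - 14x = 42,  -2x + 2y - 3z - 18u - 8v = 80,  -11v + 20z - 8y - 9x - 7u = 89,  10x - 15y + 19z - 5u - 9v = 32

infinitely many solutions

Row-reduce:
R1 ← R1 / (-14).
R2 ← R2 + 2·R1.
R3 ← R3 + 9·R1.
R4 ← R4 − 10·R1.
R2 ← R2 / (12/7).
R1 ← R1 + 1/7·R2.
R3 ← R3 + 65/7·R2.
R4 ← R4 + 95/7·R2.
R3 ← R3 / (58/3).
R1 ← R1 − 2/3·R3.
R2 ← R2 + 5/6·R3.
R4 ← R4 + 1/6·R3.
R4 ← R4 / (-67465/464).
R1 ← R1 − 68/29·R4.
R2 ← R2 + 6493/464·R4.
R3 ← R3 + 1135/232·R4.
Rank is 4 with 5 unknowns, leaving v free.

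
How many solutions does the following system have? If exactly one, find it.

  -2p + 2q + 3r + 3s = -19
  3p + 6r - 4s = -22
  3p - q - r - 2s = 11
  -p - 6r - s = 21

Row-reduce the augmented matrix:
R1 ← R1 / (-2).
R2 ← R2 − 3·R1.
R3 ← R3 − 3·R1.
R4 ← R4 + 1·R1.
R2 ← R2 / (3).
R1 ← R1 + 1·R2.
R3 ← R3 − 2·R2.
R4 ← R4 + 1·R2.
R3 ← R3 / (-7/2).
R1 ← R1 − 2·R3.
R2 ← R2 − 7/2·R3.
R4 ← R4 + 4·R3.
R4 ← R4 / (-101/21).
R1 ← R1 + 2/21·R4.
R2 ← R2 − 7/3·R4.
R3 ← R3 + 13/21·R4.
Reading off the reduced rows gives p = 2, q = -3, r = -4, s = 1.

p = 2, q = -3, r = -4, s = 1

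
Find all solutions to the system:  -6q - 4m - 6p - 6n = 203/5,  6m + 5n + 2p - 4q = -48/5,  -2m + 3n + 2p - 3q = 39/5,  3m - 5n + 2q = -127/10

m = -5/2, n = 0, p = -5/2, q = -13/5

Row-reduce the augmented matrix:
R1 ← R1 / (-4).
R2 ← R2 − 6·R1.
R3 ← R3 + 2·R1.
R4 ← R4 − 3·R1.
R2 ← R2 / (-4).
R1 ← R1 − 3/2·R2.
R3 ← R3 − 6·R2.
R4 ← R4 + 19/2·R2.
R3 ← R3 / (-11/2).
R1 ← R1 + 9/8·R3.
R2 ← R2 − 7/4·R3.
R4 ← R4 − 97/8·R3.
R4 ← R4 / (-643/44).
R1 ← R1 − 27/44·R4.
R2 ← R2 + 65/22·R4.
R3 ← R3 − 39/11·R4.
Reading off the reduced rows gives m = -5/2, n = 0, p = -5/2, q = -13/5.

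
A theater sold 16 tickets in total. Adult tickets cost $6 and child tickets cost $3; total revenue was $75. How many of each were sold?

Let a = adult tickets, c = child tickets.
  a + c = 16
  6a + 3c = 75
From equation 1: a = 16 − c.
Substitute into equation 2 and solve: c = 7.
Then a = 9.

adult tickets: 9, child tickets: 7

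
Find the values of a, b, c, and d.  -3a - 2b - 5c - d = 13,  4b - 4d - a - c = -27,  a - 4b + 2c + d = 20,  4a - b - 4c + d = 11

a = 0, b = -5, c = -1, d = 2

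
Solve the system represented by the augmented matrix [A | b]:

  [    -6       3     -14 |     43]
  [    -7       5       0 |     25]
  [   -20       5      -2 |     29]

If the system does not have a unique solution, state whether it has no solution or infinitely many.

x_1 = 0, x_2 = 5, x_3 = -2

Row-reduce the augmented matrix:
R1 ← R1 / (-6).
R2 ← R2 + 7·R1.
R3 ← R3 + 20·R1.
R2 ← R2 / (3/2).
R1 ← R1 + 1/2·R2.
R3 ← R3 + 5·R2.
R3 ← R3 / (892/9).
R1 ← R1 − 70/9·R3.
R2 ← R2 − 98/9·R3.
Reading off the reduced rows gives x_1 = 0, x_2 = 5, x_3 = -2.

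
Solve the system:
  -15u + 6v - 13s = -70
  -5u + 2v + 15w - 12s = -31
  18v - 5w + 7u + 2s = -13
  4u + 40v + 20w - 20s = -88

infinitely many solutions

Row-reduce:
R1 ← R1 / (-15).
R2 ← R2 + 5·R1.
R3 ← R3 − 7·R1.
R4 ← R4 − 4·R1.
Swap R2 and R3.
R2 ← R2 / (104/5).
R1 ← R1 + 2/5·R2.
R4 ← R4 − 208/5·R2.
R3 ← R3 / (15).
R1 ← R1 + 5/52·R3.
R2 ← R2 + 25/104·R3.
R4 ← R4 − 30·R3.
Rank is 3 with 4 unknowns, leaving s free.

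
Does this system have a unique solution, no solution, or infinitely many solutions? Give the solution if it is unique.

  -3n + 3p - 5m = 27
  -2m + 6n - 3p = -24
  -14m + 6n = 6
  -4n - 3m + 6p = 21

Row-reduce the augmented matrix:
R1 ← R1 / (-5).
R2 ← R2 + 2·R1.
R3 ← R3 + 14·R1.
R4 ← R4 + 3·R1.
R2 ← R2 / (36/5).
R1 ← R1 − 3/5·R2.
R3 ← R3 − 72/5·R2.
R4 ← R4 + 11/5·R2.
Swap R3 and R4.
R3 ← R3 / (35/12).
R1 ← R1 + 1/4·R3.
R2 ← R2 + 7/12·R3.
R4 reduces to 0 = 0, so the extra equation is consistent.
Reading off the reduced rows gives m = -3, n = -6, p = -2.

m = -3, n = -6, p = -2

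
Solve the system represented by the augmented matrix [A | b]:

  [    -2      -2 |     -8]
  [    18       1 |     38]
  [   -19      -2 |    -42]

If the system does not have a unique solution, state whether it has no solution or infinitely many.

x_1 = 2, x_2 = 2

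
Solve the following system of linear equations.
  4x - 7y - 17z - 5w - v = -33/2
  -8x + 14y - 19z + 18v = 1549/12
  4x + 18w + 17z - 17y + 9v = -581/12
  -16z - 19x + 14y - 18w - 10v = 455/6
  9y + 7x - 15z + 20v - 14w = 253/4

x = -8/3, y = 3, z = -5/4, w = 3/4, v = 7/3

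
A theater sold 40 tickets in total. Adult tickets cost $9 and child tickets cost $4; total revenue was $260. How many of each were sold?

adult tickets: 20, child tickets: 20

Let a = adult tickets, c = child tickets.
  a + c = 40
  9a + 4c = 260
From equation 1: a = 40 − c.
Substitute into equation 2 and solve: c = 20.
Then a = 20.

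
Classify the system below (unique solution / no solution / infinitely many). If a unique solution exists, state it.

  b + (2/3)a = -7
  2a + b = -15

Row-reduce the augmented matrix:
R1 ← R1 / (2/3).
R2 ← R2 − 2·R1.
R2 ← R2 / (-2).
R1 ← R1 − 3/2·R2.
Reading off the reduced rows gives a = -6, b = -3.

a = -6, b = -3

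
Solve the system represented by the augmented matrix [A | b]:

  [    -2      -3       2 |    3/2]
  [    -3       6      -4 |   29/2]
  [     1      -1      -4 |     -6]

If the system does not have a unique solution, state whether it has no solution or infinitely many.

Row-reduce the augmented matrix:
R1 ← R1 / (-2).
R2 ← R2 + 3·R1.
R3 ← R3 − 1·R1.
R2 ← R2 / (21/2).
R1 ← R1 − 3/2·R2.
R3 ← R3 + 5/2·R2.
R3 ← R3 / (-14/3).
R2 ← R2 + 2/3·R3.
Reading off the reduced rows gives x_1 = -5/2, x_2 = 3/2, x_3 = 1/2.

x_1 = -5/2, x_2 = 3/2, x_3 = 1/2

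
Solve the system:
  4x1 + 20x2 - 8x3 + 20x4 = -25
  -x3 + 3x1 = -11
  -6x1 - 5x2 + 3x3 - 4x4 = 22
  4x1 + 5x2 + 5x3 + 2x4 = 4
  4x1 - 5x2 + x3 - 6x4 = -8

Row-reduce:
R1 ← R1 / (4).
R2 ← R2 − 3·R1.
R3 ← R3 + 6·R1.
R4 ← R4 − 4·R1.
R5 ← R5 − 4·R1.
R2 ← R2 / (-15).
R1 ← R1 − 5·R2.
R3 ← R3 − 25·R2.
R4 ← R4 + 15·R2.
R5 ← R5 + 25·R2.
R3 ← R3 / (-2/3).
R1 ← R1 + 1/3·R3.
R2 ← R2 + 1/3·R3.
R4 ← R4 − 8·R3.
R5 ← R5 − 2/3·R3.
R4 ← R4 / (9).
R1 ← R1 + 1/2·R4.
R2 ← R2 − 1/2·R4.
R3 ← R3 + 3/2·R4.
Row 5 reduces to 0 = 3/2, a contradiction. The system is inconsistent.

no solution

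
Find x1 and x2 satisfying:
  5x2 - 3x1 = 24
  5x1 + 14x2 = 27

x1 = -3, x2 = 3

Row-reduce the augmented matrix:
R1 ← R1 / (-3).
R2 ← R2 − 5·R1.
R2 ← R2 / (67/3).
R1 ← R1 + 5/3·R2.
Reading off the reduced rows gives x1 = -3, x2 = 3.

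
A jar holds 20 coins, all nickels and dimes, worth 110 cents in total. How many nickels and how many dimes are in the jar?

Let n = nickels, d = dimes.
  n + d = 20
  5n + 10d = 110
From equation 1: n = 20 − d.
Substitute into equation 2 and solve: d = 2.
Then n = 18.

nickels: 18, dimes: 2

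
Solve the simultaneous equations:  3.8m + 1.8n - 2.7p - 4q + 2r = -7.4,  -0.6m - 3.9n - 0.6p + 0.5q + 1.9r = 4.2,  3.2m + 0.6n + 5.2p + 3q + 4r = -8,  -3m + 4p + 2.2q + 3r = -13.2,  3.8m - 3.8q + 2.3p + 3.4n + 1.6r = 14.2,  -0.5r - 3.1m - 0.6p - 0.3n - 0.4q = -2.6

m = 2, n = -6, p = 6, q = -6, r = -6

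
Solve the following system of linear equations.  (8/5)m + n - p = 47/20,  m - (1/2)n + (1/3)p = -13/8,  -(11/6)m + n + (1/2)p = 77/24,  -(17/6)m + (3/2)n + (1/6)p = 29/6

Row-reduce the augmented matrix:
R1 ← R1 / (8/5).
R2 ← R2 − 1·R1.
R3 ← R3 + 11/6·R1.
R4 ← R4 + 17/6·R1.
R2 ← R2 / (-9/8).
R1 ← R1 − 5/8·R2.
R3 ← R3 − 103/48·R2.
R4 ← R4 − 157/48·R2.
R3 ← R3 / (383/324).
R1 ← R1 + 5/54·R3.
R2 ← R2 + 23/27·R3.
R4 ← R4 − 383/324·R3.
R4 reduces to 0 = 0, so the extra equation is consistent.
Reading off the reduced rows gives m = -1/4, n = 11/4, p = 0.

m = -1/4, n = 11/4, p = 0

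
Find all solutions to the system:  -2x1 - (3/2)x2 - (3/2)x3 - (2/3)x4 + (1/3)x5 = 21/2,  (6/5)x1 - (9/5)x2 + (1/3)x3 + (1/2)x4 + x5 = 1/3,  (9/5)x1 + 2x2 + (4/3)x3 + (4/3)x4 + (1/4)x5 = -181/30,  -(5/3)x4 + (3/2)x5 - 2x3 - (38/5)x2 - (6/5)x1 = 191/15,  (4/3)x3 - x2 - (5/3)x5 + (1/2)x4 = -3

infinitely many solutions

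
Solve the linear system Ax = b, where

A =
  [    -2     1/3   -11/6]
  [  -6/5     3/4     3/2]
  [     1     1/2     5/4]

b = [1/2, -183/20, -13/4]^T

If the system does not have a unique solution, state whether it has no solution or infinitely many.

x_1 = 2, x_2 = -3, x_3 = -3

Row-reduce the augmented matrix:
R1 ← R1 / (-2).
R2 ← R2 + 6/5·R1.
R3 ← R3 − 1·R1.
R2 ← R2 / (11/20).
R1 ← R1 + 1/6·R2.
R3 ← R3 − 2/3·R2.
R3 ← R3 / (-31/11).
R1 ← R1 − 75/44·R3.
R2 ← R2 − 52/11·R3.
Reading off the reduced rows gives x_1 = 2, x_2 = -3, x_3 = -3.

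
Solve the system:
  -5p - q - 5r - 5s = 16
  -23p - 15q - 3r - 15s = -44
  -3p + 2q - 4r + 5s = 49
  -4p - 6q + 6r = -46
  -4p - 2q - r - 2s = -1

p = -2, q = 4, r = -5, s = 3

Row-reduce the augmented matrix:
R1 ← R1 / (-5).
R2 ← R2 + 23·R1.
R3 ← R3 + 3·R1.
R4 ← R4 + 4·R1.
R5 ← R5 + 4·R1.
R2 ← R2 / (-52/5).
R1 ← R1 − 1/5·R2.
R3 ← R3 − 13/5·R2.
R4 ← R4 + 26/5·R2.
R5 ← R5 + 6/5·R2.
R3 ← R3 / (4).
R1 ← R1 − 18/13·R3.
R2 ← R2 + 25/13·R3.
R5 ← R5 − 9/13·R3.
Swap R4 and R5.
R4 ← R4 / (-17/26).
R1 ← R1 + 30/13·R4.
R2 ← R2 − 105/26·R4.
R3 ← R3 − 5/2·R4.
R5 reduces to 0 = 0, so the extra equation is consistent.
Reading off the reduced rows gives p = -2, q = 4, r = -5, s = 3.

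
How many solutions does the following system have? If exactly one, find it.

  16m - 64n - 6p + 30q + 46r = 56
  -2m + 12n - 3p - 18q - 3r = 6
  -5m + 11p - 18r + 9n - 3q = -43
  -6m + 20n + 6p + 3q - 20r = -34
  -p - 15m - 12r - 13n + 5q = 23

infinitely many solutions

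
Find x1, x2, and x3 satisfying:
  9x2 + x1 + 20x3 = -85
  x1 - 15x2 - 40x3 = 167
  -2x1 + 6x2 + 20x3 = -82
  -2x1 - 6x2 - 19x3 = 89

x1 = -3, x2 = 2, x3 = -5

Row-reduce the augmented matrix:
R2 ← R2 − 1·R1.
R3 ← R3 + 2·R1.
R4 ← R4 + 2·R1.
R2 ← R2 / (-24).
R1 ← R1 − 9·R2.
R3 ← R3 − 24·R2.
R4 ← R4 − 12·R2.
Swap R3 and R4.
R3 ← R3 / (-9).
R1 ← R1 + 5/2·R3.
R2 ← R2 − 5/2·R3.
R4 reduces to 0 = 0, so the extra equation is consistent.
Reading off the reduced rows gives x1 = -3, x2 = 2, x3 = -5.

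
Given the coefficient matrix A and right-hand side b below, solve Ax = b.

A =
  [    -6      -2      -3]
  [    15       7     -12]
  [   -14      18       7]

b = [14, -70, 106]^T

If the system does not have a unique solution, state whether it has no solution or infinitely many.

x_1 = -4, x_2 = 2, x_3 = 2

Row-reduce the augmented matrix:
R1 ← R1 / (-6).
R2 ← R2 − 15·R1.
R3 ← R3 + 14·R1.
R2 ← R2 / (2).
R1 ← R1 − 1/3·R2.
R3 ← R3 − 68/3·R2.
R3 ← R3 / (235).
R1 ← R1 − 15/4·R3.
R2 ← R2 + 39/4·R3.
Reading off the reduced rows gives x_1 = -4, x_2 = 2, x_3 = 2.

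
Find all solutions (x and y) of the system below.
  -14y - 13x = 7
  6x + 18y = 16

x = -7/3, y = 5/3

Row-reduce the augmented matrix:
R1 ← R1 / (-13).
R2 ← R2 − 6·R1.
R2 ← R2 / (150/13).
R1 ← R1 − 14/13·R2.
Reading off the reduced rows gives x = -7/3, y = 5/3.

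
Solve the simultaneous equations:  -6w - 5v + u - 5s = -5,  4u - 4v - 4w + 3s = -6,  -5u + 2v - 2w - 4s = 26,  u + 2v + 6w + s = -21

no solution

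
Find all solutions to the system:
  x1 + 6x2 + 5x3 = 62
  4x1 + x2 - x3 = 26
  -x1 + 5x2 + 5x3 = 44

x1 = 6, x2 = 6, x3 = 4

Row-reduce the augmented matrix:
R2 ← R2 − 4·R1.
R3 ← R3 + 1·R1.
R2 ← R2 / (-23).
R1 ← R1 − 6·R2.
R3 ← R3 − 11·R2.
R3 ← R3 / (-1/23).
R1 ← R1 + 11/23·R3.
R2 ← R2 − 21/23·R3.
Reading off the reduced rows gives x1 = 6, x2 = 6, x3 = 4.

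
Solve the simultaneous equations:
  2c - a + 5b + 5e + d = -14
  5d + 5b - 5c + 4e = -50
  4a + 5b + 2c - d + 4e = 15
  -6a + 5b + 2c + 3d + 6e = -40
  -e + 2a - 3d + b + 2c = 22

no solution

Row-reduce:
R1 ← R1 / (-1).
R3 ← R3 − 4·R1.
R4 ← R4 + 6·R1.
R5 ← R5 − 2·R1.
R2 ← R2 / (5).
R1 ← R1 + 5·R2.
R3 ← R3 − 25·R2.
R4 ← R4 + 25·R2.
R5 ← R5 − 11·R2.
R3 ← R3 / (35).
R1 ← R1 + 7·R3.
R2 ← R2 + 1·R3.
R4 ← R4 + 35·R3.
R5 ← R5 − 17·R3.
Swap R4 and R5.
R4 ← R4 / (-46/35).
R1 ← R1 + 2/5·R4.
R2 ← R2 − 13/35·R4.
R3 ← R3 + 22/35·R4.
Row 5 reduces to 0 = 3, a contradiction. The system is inconsistent.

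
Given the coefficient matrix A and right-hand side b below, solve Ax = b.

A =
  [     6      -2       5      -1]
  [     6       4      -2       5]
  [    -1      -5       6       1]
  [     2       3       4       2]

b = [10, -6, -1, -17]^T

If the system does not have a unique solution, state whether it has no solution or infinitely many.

Row-reduce the augmented matrix:
R1 ← R1 / (6).
R2 ← R2 − 6·R1.
R3 ← R3 + 1·R1.
R4 ← R4 − 2·R1.
R2 ← R2 / (6).
R1 ← R1 + 1/3·R2.
R3 ← R3 + 16/3·R2.
R4 ← R4 − 11/3·R2.
R3 ← R3 / (11/18).
R1 ← R1 − 4/9·R3.
R2 ← R2 + 7/6·R3.
R4 ← R4 − 119/18·R3.
R4 ← R4 / (-1497/22).
R1 ← R1 + 95/22·R4.
R2 ← R2 − 281/22·R4.
R3 ← R3 − 111/11·R4.
Reading off the reduced rows gives x_1 = 2, x_2 = -3, x_3 = -2, x_4 = -2.

x_1 = 2, x_2 = -3, x_3 = -2, x_4 = -2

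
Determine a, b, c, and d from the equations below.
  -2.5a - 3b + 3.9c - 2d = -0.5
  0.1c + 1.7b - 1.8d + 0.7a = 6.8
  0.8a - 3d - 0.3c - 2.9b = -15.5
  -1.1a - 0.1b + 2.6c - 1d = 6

Row-reduce the augmented matrix:
R1 ← R1 / (-5/2).
R2 ← R2 − 7/10·R1.
R3 ← R3 − 4/5·R1.
R4 ← R4 + 11/10·R1.
R2 ← R2 / (43/50).
R1 ← R1 − 6/5·R2.
R3 ← R3 + 193/50·R2.
R4 ← R4 − 61/50·R2.
R3 ← R3 / (13541/2150).
R1 ← R1 + 693/215·R3.
R2 ← R2 − 298/215·R3.
R4 ← R4 + 347/430·R3.
R4 ← R4 / (95078/67705).
R1 ← R1 + 3928/1231·R4.
R2 ← R2 − 5254/13541·R4.
R3 ← R3 + 30600/13541·R4.
Reading off the reduced rows gives a = -5, b = 5, c = 0, d = -1.

a = -5, b = 5, c = 0, d = -1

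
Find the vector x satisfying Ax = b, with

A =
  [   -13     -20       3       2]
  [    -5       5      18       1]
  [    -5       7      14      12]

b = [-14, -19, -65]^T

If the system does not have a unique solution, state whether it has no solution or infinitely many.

Row-reduce:
R1 ← R1 / (-13).
R2 ← R2 + 5·R1.
R3 ← R3 + 5·R1.
R2 ← R2 / (165/13).
R1 ← R1 − 20/13·R2.
R3 ← R3 − 191/13·R2.
R3 ← R3 / (-366/55).
R1 ← R1 + 25/11·R3.
R2 ← R2 − 73/55·R3.
Rank is 3 with 4 unknowns, leaving x_4 free.

infinitely many solutions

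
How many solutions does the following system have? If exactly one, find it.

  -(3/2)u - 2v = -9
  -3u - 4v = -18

infinitely many solutions

Row-reduce:
R1 ← R1 / (-3/2).
R2 ← R2 + 3·R1.
Rank is 1 with 2 unknowns, leaving v free.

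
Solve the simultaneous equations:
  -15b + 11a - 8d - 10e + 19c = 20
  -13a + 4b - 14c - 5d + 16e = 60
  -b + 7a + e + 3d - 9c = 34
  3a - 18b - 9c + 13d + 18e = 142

Row-reduce:
R1 ← R1 / (11).
R2 ← R2 + 13·R1.
R3 ← R3 − 7·R1.
R4 ← R4 − 3·R1.
R2 ← R2 / (-151/11).
R1 ← R1 + 15/11·R2.
R3 ← R3 − 94/11·R2.
R4 ← R4 + 153/11·R2.
R3 ← R3 / (-2390/151).
R1 ← R1 − 134/151·R3.
R2 ← R2 + 93/151·R3.
R4 ← R4 + 3435/151·R3.
R4 ← R4 / (14881/478).
R1 ← R1 − 786/1195·R4.
R2 ← R2 − 2601/2390·R4.
R3 ← R3 − 137/2390·R4.
Rank is 4 with 5 unknowns, leaving e free.

infinitely many solutions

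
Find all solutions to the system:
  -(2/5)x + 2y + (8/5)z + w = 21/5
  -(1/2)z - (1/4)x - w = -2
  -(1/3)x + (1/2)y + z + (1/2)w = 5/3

infinitely many solutions

Row-reduce:
R1 ← R1 / (-2/5).
R2 ← R2 + 1/4·R1.
R3 ← R3 + 1/3·R1.
R2 ← R2 / (-5/4).
R1 ← R1 + 5·R2.
R3 ← R3 + 7/6·R2.
R3 ← R3 / (16/15).
R1 ← R1 − 2·R3.
R2 ← R2 − 6/5·R3.
Rank is 3 with 4 unknowns, leaving w free.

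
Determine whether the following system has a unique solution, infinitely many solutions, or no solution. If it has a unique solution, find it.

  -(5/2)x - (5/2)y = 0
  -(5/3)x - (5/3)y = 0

infinitely many solutions

Row-reduce:
R1 ← R1 / (-5/2).
R2 ← R2 + 5/3·R1.
Rank is 1 with 2 unknowns, leaving y free.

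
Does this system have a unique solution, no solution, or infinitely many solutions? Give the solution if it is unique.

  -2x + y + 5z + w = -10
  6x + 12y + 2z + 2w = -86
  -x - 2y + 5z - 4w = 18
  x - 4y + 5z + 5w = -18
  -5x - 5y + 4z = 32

no solution

Row-reduce:
R1 ← R1 / (-2).
R2 ← R2 − 6·R1.
R3 ← R3 + 1·R1.
R4 ← R4 − 1·R1.
R5 ← R5 + 5·R1.
R2 ← R2 / (15).
R1 ← R1 + 1/2·R2.
R3 ← R3 + 5/2·R2.
R4 ← R4 + 7/2·R2.
R5 ← R5 + 15/2·R2.
R3 ← R3 / (16/3).
R1 ← R1 + 29/15·R3.
R2 ← R2 − 17/15·R3.
R4 ← R4 − 172/15·R3.
R4 ← R4 / (291/20).
R1 ← R1 + 133/80·R4.
R2 ← R2 − 89/80·R4.
R3 ← R3 + 11/16·R4.
Row 5 reduces to 0 = -1, a contradiction. The system is inconsistent.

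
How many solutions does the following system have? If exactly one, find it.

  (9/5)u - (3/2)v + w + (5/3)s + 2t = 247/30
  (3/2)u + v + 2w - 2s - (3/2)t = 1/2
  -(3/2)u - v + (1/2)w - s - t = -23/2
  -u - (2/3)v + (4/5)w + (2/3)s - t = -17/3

infinitely many solutions

Row-reduce:
R1 ← R1 / (9/5).
R2 ← R2 − 3/2·R1.
R3 ← R3 + 3/2·R1.
R4 ← R4 + 1·R1.
R2 ← R2 / (9/4).
R1 ← R1 + 5/6·R2.
R3 ← R3 + 9/4·R2.
R4 ← R4 + 3/2·R2.
R3 ← R3 / (5/2).
R1 ← R1 − 80/81·R3.
R2 ← R2 − 14/27·R3.
R4 ← R4 − 32/15·R3.
R4 ← R4 / (142/75).
R1 ← R1 − 208/243·R4.
R2 ← R2 + 358/405·R4.
R3 ← R3 + 6/5·R4.
Rank is 4 with 5 unknowns, leaving t free.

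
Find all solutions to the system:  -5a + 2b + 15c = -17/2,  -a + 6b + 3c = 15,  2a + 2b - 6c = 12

no solution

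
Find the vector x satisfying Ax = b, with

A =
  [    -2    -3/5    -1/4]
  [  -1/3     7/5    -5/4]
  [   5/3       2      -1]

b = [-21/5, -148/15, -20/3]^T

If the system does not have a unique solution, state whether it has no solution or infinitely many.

no solution

Row-reduce:
R1 ← R1 / (-2).
R2 ← R2 + 1/3·R1.
R3 ← R3 − 5/3·R1.
R2 ← R2 / (3/2).
R1 ← R1 − 3/10·R2.
R3 ← R3 − 3/2·R2.
Row 3 reduces to 0 = -1, a contradiction. The system is inconsistent.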